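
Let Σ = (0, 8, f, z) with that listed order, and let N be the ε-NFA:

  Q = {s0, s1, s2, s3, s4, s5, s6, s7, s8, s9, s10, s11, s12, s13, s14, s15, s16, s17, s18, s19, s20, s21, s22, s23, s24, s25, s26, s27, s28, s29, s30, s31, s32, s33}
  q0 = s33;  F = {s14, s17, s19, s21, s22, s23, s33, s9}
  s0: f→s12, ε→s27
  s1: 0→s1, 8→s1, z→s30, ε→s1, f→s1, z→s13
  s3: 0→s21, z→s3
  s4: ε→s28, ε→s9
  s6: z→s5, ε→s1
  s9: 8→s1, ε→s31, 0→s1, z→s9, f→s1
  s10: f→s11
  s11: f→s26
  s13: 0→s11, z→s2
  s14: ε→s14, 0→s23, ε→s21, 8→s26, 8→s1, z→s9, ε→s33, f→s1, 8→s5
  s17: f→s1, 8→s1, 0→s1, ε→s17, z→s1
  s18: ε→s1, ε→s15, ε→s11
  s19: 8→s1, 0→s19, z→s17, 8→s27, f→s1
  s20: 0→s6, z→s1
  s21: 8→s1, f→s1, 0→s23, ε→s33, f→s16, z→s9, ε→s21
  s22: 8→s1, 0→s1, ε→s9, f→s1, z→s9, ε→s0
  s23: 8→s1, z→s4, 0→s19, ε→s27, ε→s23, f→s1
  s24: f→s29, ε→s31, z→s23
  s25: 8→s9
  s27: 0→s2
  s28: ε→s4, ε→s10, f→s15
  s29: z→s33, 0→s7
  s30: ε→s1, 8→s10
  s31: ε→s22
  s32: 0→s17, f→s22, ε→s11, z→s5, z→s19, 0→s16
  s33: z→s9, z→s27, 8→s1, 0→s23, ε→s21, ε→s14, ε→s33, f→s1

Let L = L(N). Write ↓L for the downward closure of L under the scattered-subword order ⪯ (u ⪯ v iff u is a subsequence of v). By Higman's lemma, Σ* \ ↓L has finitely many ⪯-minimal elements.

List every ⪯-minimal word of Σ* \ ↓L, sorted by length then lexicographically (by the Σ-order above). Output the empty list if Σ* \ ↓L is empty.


|Q|=34, |F|=8, |δ|=93 (28 ε).
min D↑ (6 st, q0=0, F={2}): 0:0→1,8→2,f→2,z→3 1:0→4,8→2,f→2,z→3 2:0→2,8→2,f→2,z→2 3:0→2,8→2,f→2,z→3 4:0→4,8→2,f→2,z→5 5:0→2,8→2,f→2,z→2 [Hopcroft].
'8': N↓-sim [24, 9] end={s1,s10,s11,s13,s2,s26,s27,s30,s5} rej; 1/1 single-dels accept.
'f': N↓-sim [24, 10] end={s1,s10,s11,s12,s13,s15,s16,s2,s26,s30} — reject; 1/1 single-dels accept.
'z0': run [24, 17, 7] end={s1,s10,s11,s13,s2,s26,s30} ∉↓L; 2/2 del acc.
'00zz': run [24, 19, 10, 8, 7] end={s1,s10,s11,s13,s2,s26,s30} rej; 4/4 del acc.
4 obstructions.

A = [8, f, z0, 00zz].


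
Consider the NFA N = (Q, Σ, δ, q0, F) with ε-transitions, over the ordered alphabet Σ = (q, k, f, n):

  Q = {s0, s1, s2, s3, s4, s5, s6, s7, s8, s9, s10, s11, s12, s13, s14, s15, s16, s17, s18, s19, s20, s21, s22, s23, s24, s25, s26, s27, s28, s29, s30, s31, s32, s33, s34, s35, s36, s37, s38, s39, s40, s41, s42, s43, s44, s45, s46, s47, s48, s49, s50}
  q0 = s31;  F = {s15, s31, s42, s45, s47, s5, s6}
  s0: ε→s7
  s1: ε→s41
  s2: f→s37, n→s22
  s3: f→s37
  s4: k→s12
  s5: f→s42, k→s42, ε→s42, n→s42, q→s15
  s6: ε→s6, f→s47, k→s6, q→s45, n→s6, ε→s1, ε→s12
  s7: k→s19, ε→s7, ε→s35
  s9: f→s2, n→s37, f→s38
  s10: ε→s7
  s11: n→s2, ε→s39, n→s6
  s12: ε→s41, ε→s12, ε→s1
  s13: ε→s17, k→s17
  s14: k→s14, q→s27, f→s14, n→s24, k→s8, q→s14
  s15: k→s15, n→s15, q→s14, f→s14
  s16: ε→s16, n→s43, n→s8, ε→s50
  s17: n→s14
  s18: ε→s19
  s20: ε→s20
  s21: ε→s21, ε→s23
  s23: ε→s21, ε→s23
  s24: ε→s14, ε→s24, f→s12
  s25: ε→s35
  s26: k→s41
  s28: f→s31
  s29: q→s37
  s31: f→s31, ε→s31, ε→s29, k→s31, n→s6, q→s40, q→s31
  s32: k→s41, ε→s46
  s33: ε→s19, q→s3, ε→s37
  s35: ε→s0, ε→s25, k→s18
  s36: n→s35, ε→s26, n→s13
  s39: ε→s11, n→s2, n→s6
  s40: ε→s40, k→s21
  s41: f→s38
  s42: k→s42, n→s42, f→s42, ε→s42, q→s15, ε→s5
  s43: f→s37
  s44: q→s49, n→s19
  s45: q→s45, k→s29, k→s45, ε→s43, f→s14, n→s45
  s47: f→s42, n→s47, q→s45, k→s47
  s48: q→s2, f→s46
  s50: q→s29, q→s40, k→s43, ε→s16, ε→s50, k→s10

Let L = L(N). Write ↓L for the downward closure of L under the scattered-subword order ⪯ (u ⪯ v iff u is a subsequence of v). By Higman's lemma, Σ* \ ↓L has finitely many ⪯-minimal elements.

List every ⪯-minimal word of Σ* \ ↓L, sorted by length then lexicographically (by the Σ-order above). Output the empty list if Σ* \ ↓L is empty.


A = [nqf, nffqq].

|Q|=51, |F|=7, |δ|=112 (40 ε).
min D↑ (7 st, q0=0, F={4}): 0:q→0,k→0,f→0,n→1 1:q→2,k→1,f→3,n→1 2:q→2,k→2,f→4,n→2 3:q→2,k→3,f→5,n→3 4:q→4,k→4,f→4,n→4 5:q→6,k→5,f→5,n→5 6:q→4,k→6,f→4,n→6 [Hopcroft].
'nqf': |S_i|=[21, 17, 13, 9] end={s1,s12,s14,s24,s27,s37,s38,s41,s8} rej; 3/3 deletions ∈↓L.
'nffqq': N↓-sim [21, 17, 16, 12, 9, 8] end={s1,s12,s14,s24,s27,s38,s41,s8} — reject; 5/5 single-dels accept.
2 obstructions.


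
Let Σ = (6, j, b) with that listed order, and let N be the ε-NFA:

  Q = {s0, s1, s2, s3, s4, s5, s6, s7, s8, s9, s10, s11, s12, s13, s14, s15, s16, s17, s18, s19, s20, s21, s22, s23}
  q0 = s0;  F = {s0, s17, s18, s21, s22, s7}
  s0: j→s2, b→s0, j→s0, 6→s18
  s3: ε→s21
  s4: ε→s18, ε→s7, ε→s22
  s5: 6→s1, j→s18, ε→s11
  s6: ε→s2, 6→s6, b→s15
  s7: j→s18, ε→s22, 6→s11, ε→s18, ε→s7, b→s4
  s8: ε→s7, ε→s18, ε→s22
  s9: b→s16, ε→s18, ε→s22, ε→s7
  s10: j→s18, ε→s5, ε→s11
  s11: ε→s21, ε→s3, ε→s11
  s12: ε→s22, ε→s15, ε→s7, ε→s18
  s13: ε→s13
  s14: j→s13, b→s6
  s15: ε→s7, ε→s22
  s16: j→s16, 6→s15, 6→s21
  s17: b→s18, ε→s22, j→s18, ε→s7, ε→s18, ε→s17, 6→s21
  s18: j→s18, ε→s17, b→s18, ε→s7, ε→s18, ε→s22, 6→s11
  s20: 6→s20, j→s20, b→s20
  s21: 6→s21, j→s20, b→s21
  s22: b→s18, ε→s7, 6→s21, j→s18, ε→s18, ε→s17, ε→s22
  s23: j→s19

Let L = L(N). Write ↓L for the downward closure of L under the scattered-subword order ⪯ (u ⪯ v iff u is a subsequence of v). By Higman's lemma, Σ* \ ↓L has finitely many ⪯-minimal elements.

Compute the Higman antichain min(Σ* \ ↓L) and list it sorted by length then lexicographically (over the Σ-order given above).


|Q|=24, |F|=6, |δ|=73 (39 ε).
min D↑ (4 st, q0=0, F={3}): 0:6→1,j→0,b→0 1:6→2,j→1,b→1 2:6→2,j→3,b→2 3:6→3,j→3,b→3.
'66j': run [11, 9, 4, 1] end={s20} — reject; 3/3 single-dels accept.
1 obstructions.

Antichain: [66j].


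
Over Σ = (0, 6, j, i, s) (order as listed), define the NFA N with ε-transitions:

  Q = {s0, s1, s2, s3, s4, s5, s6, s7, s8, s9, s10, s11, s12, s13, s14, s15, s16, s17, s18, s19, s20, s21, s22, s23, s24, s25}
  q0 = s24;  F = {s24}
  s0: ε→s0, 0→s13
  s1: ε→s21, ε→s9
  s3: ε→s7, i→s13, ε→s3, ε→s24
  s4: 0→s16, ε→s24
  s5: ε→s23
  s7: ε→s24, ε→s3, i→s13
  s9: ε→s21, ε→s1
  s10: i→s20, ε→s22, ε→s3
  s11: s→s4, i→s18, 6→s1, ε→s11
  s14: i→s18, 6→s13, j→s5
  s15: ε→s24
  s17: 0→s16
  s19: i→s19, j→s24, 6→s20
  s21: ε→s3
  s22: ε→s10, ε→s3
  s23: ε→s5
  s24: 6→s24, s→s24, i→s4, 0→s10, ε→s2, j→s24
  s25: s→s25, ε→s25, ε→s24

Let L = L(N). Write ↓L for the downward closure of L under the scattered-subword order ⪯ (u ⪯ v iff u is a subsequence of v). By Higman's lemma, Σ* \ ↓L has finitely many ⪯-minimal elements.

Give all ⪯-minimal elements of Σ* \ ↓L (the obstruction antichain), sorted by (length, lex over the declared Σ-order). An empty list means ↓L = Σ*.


min(Σ*\↓L) = [].

|Q|=26, |F|=1, |δ|=44 (23 ε).
min D↑ (1 st, q0=0, F={}): 0:0→0,6→0,j→0,i→0,s→0 [Hopcroft].
L(D↑) = ∅ ⇒ ↓L = Σ*.


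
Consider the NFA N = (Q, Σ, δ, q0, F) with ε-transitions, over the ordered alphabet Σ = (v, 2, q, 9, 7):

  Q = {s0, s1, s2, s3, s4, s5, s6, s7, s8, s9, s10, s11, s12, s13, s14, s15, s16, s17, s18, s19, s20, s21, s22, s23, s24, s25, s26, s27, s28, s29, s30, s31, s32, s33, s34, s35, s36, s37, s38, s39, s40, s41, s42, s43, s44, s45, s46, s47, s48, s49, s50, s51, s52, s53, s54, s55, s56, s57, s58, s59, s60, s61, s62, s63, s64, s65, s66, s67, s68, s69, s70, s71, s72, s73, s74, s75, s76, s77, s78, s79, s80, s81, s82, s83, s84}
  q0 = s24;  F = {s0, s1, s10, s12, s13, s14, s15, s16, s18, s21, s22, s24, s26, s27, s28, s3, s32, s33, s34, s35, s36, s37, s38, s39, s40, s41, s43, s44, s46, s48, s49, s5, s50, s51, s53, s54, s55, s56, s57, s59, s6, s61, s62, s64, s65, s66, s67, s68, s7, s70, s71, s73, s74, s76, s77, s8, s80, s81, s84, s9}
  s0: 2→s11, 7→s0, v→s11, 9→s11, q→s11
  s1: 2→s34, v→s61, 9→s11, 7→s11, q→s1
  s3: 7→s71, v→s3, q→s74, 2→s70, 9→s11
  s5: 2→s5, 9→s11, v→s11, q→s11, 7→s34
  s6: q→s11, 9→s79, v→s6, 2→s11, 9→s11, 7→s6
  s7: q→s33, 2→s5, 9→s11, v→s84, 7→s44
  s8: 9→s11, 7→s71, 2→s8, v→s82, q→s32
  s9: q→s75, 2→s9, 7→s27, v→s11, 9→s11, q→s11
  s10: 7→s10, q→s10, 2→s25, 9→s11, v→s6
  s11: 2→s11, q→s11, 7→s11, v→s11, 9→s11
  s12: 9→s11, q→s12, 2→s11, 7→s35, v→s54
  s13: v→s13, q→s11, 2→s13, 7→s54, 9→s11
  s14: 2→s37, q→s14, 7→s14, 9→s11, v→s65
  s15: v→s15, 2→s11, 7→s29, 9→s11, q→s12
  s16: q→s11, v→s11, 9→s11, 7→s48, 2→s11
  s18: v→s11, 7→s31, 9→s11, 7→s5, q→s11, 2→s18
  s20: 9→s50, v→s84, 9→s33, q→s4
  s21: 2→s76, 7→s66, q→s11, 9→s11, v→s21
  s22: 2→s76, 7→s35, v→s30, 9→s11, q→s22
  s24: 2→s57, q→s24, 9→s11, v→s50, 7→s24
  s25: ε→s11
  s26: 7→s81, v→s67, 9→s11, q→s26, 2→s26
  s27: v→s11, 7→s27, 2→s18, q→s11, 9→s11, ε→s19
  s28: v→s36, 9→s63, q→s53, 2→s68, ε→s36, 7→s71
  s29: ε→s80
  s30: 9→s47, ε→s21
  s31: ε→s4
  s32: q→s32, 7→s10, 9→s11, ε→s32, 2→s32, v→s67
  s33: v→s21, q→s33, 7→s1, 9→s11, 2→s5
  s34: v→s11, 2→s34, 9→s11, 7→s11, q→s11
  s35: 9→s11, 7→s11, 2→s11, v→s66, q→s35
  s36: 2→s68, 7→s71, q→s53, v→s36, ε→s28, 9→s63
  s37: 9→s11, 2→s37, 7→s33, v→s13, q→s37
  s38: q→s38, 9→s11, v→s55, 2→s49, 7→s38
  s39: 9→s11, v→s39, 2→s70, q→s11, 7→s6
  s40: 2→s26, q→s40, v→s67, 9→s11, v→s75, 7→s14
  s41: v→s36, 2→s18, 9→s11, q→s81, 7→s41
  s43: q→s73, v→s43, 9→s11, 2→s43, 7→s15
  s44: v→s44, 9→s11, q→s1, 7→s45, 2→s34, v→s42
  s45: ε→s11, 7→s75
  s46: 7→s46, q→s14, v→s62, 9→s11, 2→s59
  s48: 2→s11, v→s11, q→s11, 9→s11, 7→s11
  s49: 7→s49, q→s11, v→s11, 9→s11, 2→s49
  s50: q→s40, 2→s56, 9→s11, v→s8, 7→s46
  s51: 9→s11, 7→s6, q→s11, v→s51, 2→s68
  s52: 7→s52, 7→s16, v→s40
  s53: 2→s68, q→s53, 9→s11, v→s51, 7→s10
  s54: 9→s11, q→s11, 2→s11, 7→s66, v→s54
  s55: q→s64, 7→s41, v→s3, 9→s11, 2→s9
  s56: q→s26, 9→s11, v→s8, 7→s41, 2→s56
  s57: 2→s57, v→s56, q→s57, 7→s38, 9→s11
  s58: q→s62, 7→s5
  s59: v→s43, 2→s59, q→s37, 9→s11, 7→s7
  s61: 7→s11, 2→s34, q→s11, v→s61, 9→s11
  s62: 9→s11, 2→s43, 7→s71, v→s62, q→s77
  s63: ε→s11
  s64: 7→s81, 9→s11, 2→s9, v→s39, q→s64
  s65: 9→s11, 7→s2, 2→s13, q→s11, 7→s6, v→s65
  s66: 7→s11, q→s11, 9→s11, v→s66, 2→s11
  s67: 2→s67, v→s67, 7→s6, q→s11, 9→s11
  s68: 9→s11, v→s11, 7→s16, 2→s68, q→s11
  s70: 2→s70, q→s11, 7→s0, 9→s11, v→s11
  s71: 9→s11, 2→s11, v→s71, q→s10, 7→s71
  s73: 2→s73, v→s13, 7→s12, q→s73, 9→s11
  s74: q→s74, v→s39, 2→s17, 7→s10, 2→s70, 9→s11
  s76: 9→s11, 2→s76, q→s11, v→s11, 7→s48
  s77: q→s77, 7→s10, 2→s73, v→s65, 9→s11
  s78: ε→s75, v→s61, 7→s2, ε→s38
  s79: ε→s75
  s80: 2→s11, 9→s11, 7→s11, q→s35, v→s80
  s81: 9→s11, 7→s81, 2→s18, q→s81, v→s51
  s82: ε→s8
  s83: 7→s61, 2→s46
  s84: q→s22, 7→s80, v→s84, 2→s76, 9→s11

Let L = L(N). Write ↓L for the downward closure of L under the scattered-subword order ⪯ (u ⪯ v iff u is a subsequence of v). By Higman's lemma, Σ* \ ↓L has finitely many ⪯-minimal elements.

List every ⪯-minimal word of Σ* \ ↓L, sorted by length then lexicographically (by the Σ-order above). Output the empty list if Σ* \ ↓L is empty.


min(Σ*\↓L) = [9, vv72, vqvq, 272v, 272q, v72777].

|Q|=85, |F|=60, |δ|=341 (14 ε).
min D↑ (60 st, q0=0, F={3}): 0:v→1,2→2,q→0,9→3,7→0 1:v→4,2→5,q→6,9→3,7→7 2:v→5,2→2,q→2,9→3,7→8 3:v→3,2→3,q→3,9→3,7→3 4:v→4,2→4,q→9,9→3,7→10 5:v→4,2→5,q→11,9→3,7→12 6:v→13,2→11,q→6,9→3,7→14 7:v→15,2→16,q→14,9→3,7→7 8:v→17,2→18,q→8,9→3,7→8 9:v→13,2→9,q→9,9→3,7→19 10:v→10,2→3,q→19,9→3,7→10 11:v→13,2→11,q→11,9→3,7→20 12:v→21,2→22,q→20,9→3,7→12 13:v→13,2→13,q→3,9→3,7→23 14:v→24,2→25,q→14,9→3,7→14 15:v→15,2→26,q→27,9→3,7→10 16:v→26,2→16,q→25,9→3,7→28 17:v→29,2→30,q→31,9→3,7→12 18:v→3,2→18,q→3,9→3,7→18 19:v→23,2→3,q→19,9→3,7→19 20:v→32,2→22,q→20,9→3,7→20 21:v→21,2→33,q→34,9→3,7→10 22:v→3,2→22,q→3,9→3,7→35 23:v→23,2→3,q→3,9→3,7→23 24:v→24,2→36,q→3,9→3,7→23 25:v→36,2→25,q→25,9→3,7→37 26:v→26,2→26,q→38,9→3,7→39 27:v→24,2→38,q→27,9→3,7→19 28:v→40,2→35,q→37,9→3,7→41 29:v→29,2→42,q→43,9→3,7→10 30:v→3,2→30,q→3,9→3,7→44 31:v→45,2→30,q→31,9→3,7→20 32:v→32,2→33,q→3,9→3,7→23 33:v→3,2→33,q→3,9→3,7→46 34:v→32,2→33,q→34,9→3,7→19 35:v→3,2→35,q→3,9→3,7→47 36:v→36,2→36,q→3,9→3,7→48 37:v→49,2→35,q→37,9→3,7→50 38:v→36,2→38,q→38,9→3,7→51 39:v→39,2→3,q→51,9→3,7→52 40:v→40,2→53,q→54,9→3,7→52 41:v→41,2→47,q→50,9→3,7→3 42:v→3,2→42,q→3,9→3,7→55 43:v→45,2→42,q→43,9→3,7→19 44:v→3,2→22,q→3,9→3,7→44 45:v→45,2→42,q→3,9→3,7→23 46:v→3,2→3,q→3,9→3,7→56 47:v→3,2→47,q→3,9→3,7→3 48:v→48,2→3,q→3,9→3,7→57 49:v→49,2→53,q→3,9→3,7→57 50:v→58,2→47,q→50,9→3,7→3 51:v→48,2→3,q→51,9→3,7→59 52:v→52,2→3,q→59,9→3,7→3 53:v→3,2→53,q→3,9→3,7→56 54:v→49,2→53,q→54,9→3,7→59 55:v→3,2→3,q→3,9→3,7→55 56:v→3,2→3,q→3,9→3,7→3 57:v→57,2→3,q→3,9→3,7→3 58:v→58,2→47,q→3,9→3,7→3 59:v→57,2→3,q→59,9→3,7→3 (ε-aug+det+¬).
'9': run [76, 5] end={s11,s47,s63,s75,s79} ∉↓L; 1/1 deletions ∈↓L.
'vv72': N↓-sim [76, 72, 51, 19, 2] end={s11,s25} ∉↓L; 4/4 deletions ∈↓L.
'vqvq': N↓-sim [76, 72, 49, 23, 1] end={s11} — reject; 4/4 del acc.
'272v': N↓-sim [76, 67, 55, 19, 1] end={s11} rej; 4/4 deletions ∈↓L.
'272q': |S_i|=[76, 67, 55, 19, 2] end={s11,s75} — reject; 4/4 del acc.
'v72777': |S_i|=[76, 72, 56, 36, 28, 13, 3] end={s11,s45,s75} rej; 6/6 single-dels accept.
6 words, ⪯-incomp.


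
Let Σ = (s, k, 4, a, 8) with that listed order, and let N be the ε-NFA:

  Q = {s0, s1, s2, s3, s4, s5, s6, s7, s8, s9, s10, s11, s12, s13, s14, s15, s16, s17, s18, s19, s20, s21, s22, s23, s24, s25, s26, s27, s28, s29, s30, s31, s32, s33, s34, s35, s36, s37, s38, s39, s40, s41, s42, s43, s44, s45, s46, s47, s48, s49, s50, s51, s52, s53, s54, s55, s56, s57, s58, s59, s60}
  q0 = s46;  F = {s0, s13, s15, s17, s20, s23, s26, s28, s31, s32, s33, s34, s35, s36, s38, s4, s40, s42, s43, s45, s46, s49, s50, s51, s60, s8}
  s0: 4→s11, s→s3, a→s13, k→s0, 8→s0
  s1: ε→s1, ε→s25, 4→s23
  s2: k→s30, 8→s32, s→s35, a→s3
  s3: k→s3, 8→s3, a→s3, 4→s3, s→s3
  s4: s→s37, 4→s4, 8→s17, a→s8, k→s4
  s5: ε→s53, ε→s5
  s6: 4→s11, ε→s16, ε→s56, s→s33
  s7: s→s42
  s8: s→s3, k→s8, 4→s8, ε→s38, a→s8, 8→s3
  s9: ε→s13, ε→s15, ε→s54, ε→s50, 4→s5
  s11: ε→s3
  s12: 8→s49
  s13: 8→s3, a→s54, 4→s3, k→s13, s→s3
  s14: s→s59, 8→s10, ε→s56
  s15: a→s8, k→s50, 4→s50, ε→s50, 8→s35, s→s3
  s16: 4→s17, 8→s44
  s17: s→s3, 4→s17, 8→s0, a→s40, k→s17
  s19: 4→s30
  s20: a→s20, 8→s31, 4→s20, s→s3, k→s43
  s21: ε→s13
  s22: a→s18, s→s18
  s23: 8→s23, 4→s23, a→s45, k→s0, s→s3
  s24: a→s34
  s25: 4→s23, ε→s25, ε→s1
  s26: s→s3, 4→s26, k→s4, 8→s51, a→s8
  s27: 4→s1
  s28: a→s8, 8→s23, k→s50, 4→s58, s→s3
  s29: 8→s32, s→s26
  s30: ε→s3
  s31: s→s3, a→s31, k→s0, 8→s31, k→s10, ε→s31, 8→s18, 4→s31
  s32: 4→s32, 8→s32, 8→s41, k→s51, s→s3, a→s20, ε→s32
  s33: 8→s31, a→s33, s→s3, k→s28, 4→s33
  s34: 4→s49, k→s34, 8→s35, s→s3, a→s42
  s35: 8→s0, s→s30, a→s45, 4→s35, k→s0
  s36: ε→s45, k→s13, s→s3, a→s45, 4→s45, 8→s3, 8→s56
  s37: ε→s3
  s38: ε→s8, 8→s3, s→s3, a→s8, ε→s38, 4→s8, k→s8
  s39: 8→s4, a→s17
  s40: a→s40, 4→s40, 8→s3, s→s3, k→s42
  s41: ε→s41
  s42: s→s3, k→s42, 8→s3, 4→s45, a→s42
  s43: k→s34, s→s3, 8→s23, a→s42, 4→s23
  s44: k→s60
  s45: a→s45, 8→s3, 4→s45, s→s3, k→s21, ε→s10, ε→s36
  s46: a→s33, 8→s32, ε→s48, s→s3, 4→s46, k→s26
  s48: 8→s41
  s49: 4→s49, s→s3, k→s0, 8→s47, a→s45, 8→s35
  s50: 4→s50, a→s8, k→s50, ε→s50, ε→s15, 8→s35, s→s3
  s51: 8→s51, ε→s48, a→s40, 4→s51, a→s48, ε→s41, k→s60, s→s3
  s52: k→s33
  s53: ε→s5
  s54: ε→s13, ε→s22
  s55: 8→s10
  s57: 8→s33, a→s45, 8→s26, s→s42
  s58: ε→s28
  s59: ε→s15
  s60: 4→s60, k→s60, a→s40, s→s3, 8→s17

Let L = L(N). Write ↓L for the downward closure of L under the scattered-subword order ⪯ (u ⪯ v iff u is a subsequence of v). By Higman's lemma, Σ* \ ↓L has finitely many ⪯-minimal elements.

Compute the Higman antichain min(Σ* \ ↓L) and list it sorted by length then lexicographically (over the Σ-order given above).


|Q|=61, |F|=26, |δ|=210 (37 ε).
min D↑ (24 st, q0=0, F={1}): 0:s→1,k→2,4→0,a→3,8→4 1:s→1,k→1,4→1,a→1,8→1 2:s→1,k→5,4→2,a→6,8→7 3:s→1,k→8,4→3,a→3,8→9 4:s→1,k→7,4→4,a→10,8→4 5:s→1,k→5,4→5,a→6,8→11 6:s→1,k→6,4→6,a→6,8→1 7:s→1,k→12,4→7,a→13,8→7 8:s→1,k→14,4→8,a→6,8→15 9:s→1,k→16,4→9,a→9,8→9 10:s→1,k→17,4→10,a→10,8→9 11:s→1,k→11,4→11,a→13,8→16 12:s→1,k→12,4→12,a→13,8→11 13:s→1,k→18,4→13,a→13,8→1 14:s→1,k→14,4→14,a→6,8→19 15:s→1,k→16,4→15,a→20,8→15 16:s→1,k→16,4→1,a→21,8→16 17:s→1,k→22,4→15,a→18,8→15 18:s→1,k→18,4→20,a→18,8→1 19:s→1,k→16,4→19,a→20,8→16 20:s→1,k→21,4→20,a→20,8→1 21:s→1,k→21,4→1,a→21,8→1 22:s→1,k→22,4→23,a→18,8→19 23:s→1,k→16,4→23,a→20,8→19 [Hopcroft].
's': N↓-sim [40, 4] end={s18,s3,s30,s37} ∉↓L; 1/1 single-dels accept.
'ka8': |S_i|=[40, 35, 16, 3] end={s3,s41,s56} rej; 3/3 deletions ∈↓L.
'a8k4': run [40, 32, 18, 9, 2] end={s11,s3} ∉↓L; 4/4 del acc.
'kk884': |S_i|=[40, 35, 27, 18, 8, 2] end={s11,s3} — reject; 5/5 deletions ∈↓L.
'8ak4k4': N↓-sim [40, 29, 25, 20, 17, 8, 2] end={s11,s3} ∉↓L; 6/6 single-dels accept.
5 minimals (antichain).

A = [s, ka8, a8k4, kk884, 8ak4k4].


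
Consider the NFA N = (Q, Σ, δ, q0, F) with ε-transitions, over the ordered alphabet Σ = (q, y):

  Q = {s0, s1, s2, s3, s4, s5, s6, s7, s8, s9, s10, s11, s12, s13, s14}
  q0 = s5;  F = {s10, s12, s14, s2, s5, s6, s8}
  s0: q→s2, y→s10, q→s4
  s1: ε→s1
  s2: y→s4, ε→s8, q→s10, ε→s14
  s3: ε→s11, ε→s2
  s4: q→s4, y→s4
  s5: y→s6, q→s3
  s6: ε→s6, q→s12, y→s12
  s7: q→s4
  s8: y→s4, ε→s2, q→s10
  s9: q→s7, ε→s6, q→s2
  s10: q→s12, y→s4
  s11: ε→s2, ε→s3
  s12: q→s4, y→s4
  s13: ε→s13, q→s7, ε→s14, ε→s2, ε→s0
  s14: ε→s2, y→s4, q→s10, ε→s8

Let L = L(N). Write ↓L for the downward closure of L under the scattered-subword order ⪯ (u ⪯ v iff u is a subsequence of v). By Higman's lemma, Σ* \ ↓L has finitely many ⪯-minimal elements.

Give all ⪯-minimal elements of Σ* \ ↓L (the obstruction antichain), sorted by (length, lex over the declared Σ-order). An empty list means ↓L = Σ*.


|Q|=15, |F|=7, |δ|=39 (16 ε).
min D↑ (6 st, q0=0, F={4}): 0:q→1,y→2 1:q→3,y→4 2:q→5,y→5 3:q→5,y→4 4:q→4,y→4 5:q→4,y→4 (ε-aug+det+¬).
'qy': run [10, 8, 1] end={s4} rej; 2/2 del acc.
'yqq': run [10, 3, 2, 1] end={s4} ∉↓L; 3/3 del acc.
'yyq': run [10, 3, 2, 1] end={s4} rej; 3/3 deletions ∈↓L.
'yyy': |S_i|=[10, 3, 2, 1] end={s4} — reject; 3/3 del acc.
'qqqq': |S_i|=[10, 8, 3, 2, 1] end={s4} — reject; 4/4 deletions ∈↓L.
5 obstructions.

min(Σ*\↓L) = [qy, yqq, yyq, yyy, qqqq].


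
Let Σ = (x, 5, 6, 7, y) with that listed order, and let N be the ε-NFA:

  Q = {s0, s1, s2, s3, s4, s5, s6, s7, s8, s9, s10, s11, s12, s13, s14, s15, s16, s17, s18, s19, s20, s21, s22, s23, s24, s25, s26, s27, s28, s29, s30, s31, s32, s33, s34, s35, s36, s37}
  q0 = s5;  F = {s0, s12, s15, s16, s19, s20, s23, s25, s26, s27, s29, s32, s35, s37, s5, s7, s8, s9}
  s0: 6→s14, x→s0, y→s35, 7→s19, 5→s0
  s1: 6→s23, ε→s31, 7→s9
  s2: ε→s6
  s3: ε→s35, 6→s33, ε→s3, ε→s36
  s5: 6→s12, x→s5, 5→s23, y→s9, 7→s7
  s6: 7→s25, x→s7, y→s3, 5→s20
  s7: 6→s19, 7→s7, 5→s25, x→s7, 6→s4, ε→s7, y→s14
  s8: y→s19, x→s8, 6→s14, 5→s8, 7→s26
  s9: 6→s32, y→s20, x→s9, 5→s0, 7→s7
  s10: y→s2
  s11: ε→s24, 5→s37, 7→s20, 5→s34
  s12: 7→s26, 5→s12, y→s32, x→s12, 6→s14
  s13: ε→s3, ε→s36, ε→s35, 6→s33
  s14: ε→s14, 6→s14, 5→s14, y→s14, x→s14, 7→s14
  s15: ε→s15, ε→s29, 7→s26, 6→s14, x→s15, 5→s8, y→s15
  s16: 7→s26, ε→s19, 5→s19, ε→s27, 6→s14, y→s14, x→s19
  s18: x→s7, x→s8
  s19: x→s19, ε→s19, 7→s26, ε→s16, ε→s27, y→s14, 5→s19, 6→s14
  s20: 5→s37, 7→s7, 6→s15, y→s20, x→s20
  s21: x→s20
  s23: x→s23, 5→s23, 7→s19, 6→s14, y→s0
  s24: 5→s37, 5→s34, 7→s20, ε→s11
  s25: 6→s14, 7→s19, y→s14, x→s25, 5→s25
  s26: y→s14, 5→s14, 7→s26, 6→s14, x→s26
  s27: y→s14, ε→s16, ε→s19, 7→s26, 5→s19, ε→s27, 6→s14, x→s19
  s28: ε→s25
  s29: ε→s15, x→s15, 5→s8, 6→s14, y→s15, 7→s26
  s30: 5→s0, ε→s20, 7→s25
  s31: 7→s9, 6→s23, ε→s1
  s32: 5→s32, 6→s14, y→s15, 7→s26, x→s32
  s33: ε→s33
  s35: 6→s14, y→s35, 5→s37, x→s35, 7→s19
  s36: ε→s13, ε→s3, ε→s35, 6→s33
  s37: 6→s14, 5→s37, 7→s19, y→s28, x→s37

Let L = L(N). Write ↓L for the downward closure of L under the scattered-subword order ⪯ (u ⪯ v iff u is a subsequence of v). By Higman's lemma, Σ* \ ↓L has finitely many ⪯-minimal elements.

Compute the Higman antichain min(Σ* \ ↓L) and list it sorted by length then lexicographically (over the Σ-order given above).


min(Σ*\↓L) = [56, 66, 7y, 675, 5775, yy5yy].

|Q|=38, |F|=18, |δ|=149 (30 ε).
min D↑ (16 st, q0=0, F={5}): 0:x→0,5→1,6→2,7→3,y→4 1:x→1,5→1,6→5,7→6,y→7 2:x→2,5→2,6→5,7→8,y→9 3:x→3,5→10,6→6,7→3,y→5 4:x→4,5→7,6→9,7→3,y→11 5:x→5,5→5,6→5,7→5,y→5 6:x→6,5→6,6→5,7→8,y→5 7:x→7,5→7,6→5,7→6,y→12 8:x→8,5→5,6→5,7→8,y→5 9:x→9,5→9,6→5,7→8,y→13 10:x→10,5→10,6→5,7→6,y→5 11:x→11,5→14,6→13,7→3,y→11 12:x→12,5→14,6→5,7→6,y→12 13:x→13,5→15,6→5,7→8,y→13 14:x→14,5→14,6→5,7→6,y→10 15:x→15,5→15,6→5,7→8,y→6 [Hopcroft].
'56': run [21, 16, 1] end={s14} rej; 2/2 del acc.
'66': N↓-sim [21, 11, 1] end={s14} ∉↓L; 2/2 deletions ∈↓L.
'7y': N↓-sim [21, 8, 1] end={s14} ∉↓L; 2/2 del acc.
'675': |S_i|=[21, 11, 2, 1] end={s14} — reject; 3/3 single-dels accept.
'5775': |S_i|=[21, 16, 5, 2, 1] end={s14} — reject; 4/4 single-dels accept.
'yy5yy': run [21, 18, 15, 9, 7, 1] end={s14} ∉↓L; 5/5 single-dels accept.
6 words, ⪯-incomp.


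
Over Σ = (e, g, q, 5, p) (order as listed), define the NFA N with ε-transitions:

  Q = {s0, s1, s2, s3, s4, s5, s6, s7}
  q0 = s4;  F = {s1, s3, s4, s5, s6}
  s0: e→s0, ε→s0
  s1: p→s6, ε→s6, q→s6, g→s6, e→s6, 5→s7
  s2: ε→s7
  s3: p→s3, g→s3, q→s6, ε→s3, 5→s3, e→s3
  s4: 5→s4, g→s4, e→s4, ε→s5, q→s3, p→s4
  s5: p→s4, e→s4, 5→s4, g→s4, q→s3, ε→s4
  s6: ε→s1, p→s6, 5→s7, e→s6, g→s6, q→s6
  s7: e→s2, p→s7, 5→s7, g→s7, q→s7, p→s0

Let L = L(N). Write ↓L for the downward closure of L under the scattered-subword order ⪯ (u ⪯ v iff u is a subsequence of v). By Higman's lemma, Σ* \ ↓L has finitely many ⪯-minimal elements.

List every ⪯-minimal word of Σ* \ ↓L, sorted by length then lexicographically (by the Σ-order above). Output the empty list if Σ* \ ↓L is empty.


A = [qq5].

|Q|=8, |F|=5, |δ|=39 (7 ε).
min D↑ (4 st, q0=0, F={3}): 0:e→0,g→0,q→1,5→0,p→0 1:e→1,g→1,q→2,5→1,p→1 2:e→2,g→2,q→2,5→3,p→2 3:e→3,g→3,q→3,5→3,p→3.
'qq5': |S_i|=[8, 6, 5, 3] end={s0,s2,s7} — reject; 3/3 single-dels accept.
1 words, ⪯-incomp.


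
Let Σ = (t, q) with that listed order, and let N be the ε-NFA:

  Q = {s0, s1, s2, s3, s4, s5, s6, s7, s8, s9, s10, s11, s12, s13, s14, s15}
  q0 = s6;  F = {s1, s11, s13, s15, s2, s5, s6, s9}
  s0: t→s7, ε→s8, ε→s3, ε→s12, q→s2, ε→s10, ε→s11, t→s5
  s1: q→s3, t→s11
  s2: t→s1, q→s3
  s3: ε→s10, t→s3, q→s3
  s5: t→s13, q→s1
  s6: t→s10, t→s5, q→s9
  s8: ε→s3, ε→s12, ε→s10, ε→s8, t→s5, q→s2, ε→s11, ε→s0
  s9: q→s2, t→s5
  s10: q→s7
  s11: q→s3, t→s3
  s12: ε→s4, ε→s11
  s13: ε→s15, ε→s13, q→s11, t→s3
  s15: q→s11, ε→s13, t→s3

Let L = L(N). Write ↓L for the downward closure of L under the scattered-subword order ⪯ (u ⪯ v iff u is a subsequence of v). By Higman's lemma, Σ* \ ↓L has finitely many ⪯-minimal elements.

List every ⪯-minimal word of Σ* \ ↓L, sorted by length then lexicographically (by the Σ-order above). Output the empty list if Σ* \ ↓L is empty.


A = [ttt, tqq, qqq].

|Q|=16, |F|=8, |δ|=42 (17 ε).
min D↑ (8 st, q0=0, F={6}): 0:t→1,q→2 1:t→3,q→4 2:t→1,q→5 3:t→6,q→7 4:t→7,q→6 5:t→4,q→6 6:t→6,q→6 7:t→6,q→6.
'ttt': run [11, 8, 6, 3] end={s10,s3,s7} ∉↓L; 3/3 del acc.
'tqq': run [11, 8, 5, 3] end={s10,s3,s7} ∉↓L; 3/3 del acc.
'qqq': run [11, 10, 6, 3] end={s10,s3,s7} rej; 3/3 del acc.
3 minimals (antichain).


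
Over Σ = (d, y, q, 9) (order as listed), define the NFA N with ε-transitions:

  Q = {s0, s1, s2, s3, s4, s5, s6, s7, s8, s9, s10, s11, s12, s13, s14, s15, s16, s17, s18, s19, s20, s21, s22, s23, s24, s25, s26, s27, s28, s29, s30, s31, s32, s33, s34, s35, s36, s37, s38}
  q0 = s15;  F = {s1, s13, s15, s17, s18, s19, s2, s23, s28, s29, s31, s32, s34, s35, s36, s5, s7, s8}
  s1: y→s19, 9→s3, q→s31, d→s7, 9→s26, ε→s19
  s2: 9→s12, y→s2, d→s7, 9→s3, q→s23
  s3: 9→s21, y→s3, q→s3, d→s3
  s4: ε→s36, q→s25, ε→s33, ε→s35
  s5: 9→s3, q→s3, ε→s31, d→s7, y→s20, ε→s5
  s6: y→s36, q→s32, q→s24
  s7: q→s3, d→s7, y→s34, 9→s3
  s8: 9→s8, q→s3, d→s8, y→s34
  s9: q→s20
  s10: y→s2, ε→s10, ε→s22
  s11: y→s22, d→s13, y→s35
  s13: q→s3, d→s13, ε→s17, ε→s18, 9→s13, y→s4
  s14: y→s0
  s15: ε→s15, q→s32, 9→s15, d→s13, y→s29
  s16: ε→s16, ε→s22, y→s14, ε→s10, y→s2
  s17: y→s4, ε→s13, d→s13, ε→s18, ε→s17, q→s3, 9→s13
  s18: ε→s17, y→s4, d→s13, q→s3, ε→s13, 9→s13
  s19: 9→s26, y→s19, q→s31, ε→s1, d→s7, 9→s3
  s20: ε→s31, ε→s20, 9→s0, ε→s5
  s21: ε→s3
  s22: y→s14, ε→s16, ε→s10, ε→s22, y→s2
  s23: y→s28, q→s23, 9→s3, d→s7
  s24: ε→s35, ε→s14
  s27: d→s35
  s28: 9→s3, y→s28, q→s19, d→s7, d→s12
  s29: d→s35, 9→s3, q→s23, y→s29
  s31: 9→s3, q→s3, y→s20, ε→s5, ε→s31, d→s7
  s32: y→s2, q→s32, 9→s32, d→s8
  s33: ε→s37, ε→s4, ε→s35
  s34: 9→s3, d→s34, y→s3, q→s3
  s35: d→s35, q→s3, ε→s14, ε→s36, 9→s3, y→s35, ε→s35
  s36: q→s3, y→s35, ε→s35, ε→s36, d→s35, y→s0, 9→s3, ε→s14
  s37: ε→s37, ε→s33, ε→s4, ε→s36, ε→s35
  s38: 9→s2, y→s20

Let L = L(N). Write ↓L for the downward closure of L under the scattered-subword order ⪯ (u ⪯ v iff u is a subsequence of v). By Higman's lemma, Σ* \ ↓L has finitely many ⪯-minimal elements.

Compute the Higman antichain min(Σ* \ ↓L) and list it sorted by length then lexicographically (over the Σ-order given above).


Antichain: [dq, y9, qdyy, yqyqqq].

|Q|=39, |F|=18, |δ|=144 (45 ε).
min D↑ (14 st, q0=0, F={5}): 0:d→1,y→2,q→3,9→0 1:d→1,y→4,q→5,9→1 2:d→4,y→2,q→6,9→5 3:d→7,y→8,q→3,9→3 4:d→4,y→4,q→5,9→5 5:d→5,y→5,q→5,9→5 6:d→9,y→10,q→6,9→5 7:d→7,y→11,q→5,9→7 8:d→9,y→8,q→6,9→5 9:d→9,y→11,q→5,9→5 10:d→9,y→10,q→12,9→5 11:d→11,y→5,q→5,9→5 12:d→9,y→12,q→13,9→5 13:d→9,y→13,q→5,9→5 [Hopcroft].
'dq': N↓-sim [29, 17, 3] end={s21,s25,s3} — reject; 2/2 single-dels accept.
'y9': run [29, 23, 5] end={s0,s12,s21,s26,s3} — reject; 2/2 single-dels accept.
'qdyy': |S_i|=[29, 18, 6, 3, 2] end={s21,s3} ∉↓L; 4/4 del acc.
'yqyqqq': |S_i|=[29, 23, 15, 13, 11, 8, 2] end={s21,s3} rej; 6/6 single-dels accept.
4 minimals (antichain).


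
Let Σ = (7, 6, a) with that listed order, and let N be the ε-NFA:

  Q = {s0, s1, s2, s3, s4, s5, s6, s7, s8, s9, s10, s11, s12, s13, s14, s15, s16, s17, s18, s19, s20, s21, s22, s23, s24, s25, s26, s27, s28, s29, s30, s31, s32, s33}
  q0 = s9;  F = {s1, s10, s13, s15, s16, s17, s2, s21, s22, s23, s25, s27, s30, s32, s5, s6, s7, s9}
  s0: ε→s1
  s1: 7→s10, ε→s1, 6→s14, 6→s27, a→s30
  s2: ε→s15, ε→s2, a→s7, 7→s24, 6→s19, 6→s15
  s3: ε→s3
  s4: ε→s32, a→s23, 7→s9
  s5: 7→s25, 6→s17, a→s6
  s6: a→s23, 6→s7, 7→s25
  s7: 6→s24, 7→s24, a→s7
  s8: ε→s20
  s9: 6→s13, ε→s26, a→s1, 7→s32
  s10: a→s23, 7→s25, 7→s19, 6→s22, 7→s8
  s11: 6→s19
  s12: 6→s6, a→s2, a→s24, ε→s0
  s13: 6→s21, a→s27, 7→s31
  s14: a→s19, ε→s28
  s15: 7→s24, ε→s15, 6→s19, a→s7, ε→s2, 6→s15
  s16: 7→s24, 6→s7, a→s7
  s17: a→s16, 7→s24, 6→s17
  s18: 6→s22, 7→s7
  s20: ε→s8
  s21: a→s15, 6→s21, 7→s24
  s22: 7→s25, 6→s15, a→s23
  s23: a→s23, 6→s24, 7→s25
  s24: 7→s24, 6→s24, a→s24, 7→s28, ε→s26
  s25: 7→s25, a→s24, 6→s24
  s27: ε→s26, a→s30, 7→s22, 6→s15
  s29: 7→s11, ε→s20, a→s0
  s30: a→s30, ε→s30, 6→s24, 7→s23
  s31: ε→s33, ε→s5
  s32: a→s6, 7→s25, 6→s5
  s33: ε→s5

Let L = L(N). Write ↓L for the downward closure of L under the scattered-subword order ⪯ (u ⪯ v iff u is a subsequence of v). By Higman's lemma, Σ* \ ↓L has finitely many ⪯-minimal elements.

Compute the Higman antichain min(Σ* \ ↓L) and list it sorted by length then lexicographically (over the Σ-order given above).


|Q|=34, |F|=18, |δ|=94 (20 ε).
min D↑ (18 st, q0=0, F={11}): 0:7→1,6→2,a→3 1:7→4,6→5,a→6 2:7→5,6→7,a→8 3:7→9,6→8,a→10 4:7→4,6→11,a→11 5:7→4,6→12,a→6 6:7→4,6→13,a→14 7:7→11,6→7,a→15 8:7→16,6→15,a→10 9:7→4,6→16,a→14 10:7→14,6→11,a→10 11:7→11,6→11,a→11 12:7→11,6→12,a→17 13:7→11,6→11,a→13 14:7→4,6→11,a→14 15:7→11,6→15,a→13 16:7→4,6→15,a→14 17:7→11,6→13,a→13.
'776': N↓-sim [27, 20, 7, 3] end={s24,s26,s28} — reject; 3/3 deletions ∈↓L.
'77a': |S_i|=[27, 20, 7, 3] end={s24,s26,s28} ∉↓L; 3/3 single-dels accept.
'667': N↓-sim [27, 21, 10, 3] end={s24,s26,s28} rej; 3/3 del acc.
'aa6': run [27, 19, 8, 3] end={s24,s26,s28} rej; 3/3 single-dels accept.
'7a67': |S_i|=[27, 20, 8, 4, 3] end={s24,s26,s28} rej; 4/4 deletions ∈↓L.
'7a66': N↓-sim [27, 20, 8, 4, 3] end={s24,s26,s28} — reject; 4/4 del acc.
6 words, ⪯-incomp.

Antichain: [776, 77a, 667, aa6, 7a67, 7a66].


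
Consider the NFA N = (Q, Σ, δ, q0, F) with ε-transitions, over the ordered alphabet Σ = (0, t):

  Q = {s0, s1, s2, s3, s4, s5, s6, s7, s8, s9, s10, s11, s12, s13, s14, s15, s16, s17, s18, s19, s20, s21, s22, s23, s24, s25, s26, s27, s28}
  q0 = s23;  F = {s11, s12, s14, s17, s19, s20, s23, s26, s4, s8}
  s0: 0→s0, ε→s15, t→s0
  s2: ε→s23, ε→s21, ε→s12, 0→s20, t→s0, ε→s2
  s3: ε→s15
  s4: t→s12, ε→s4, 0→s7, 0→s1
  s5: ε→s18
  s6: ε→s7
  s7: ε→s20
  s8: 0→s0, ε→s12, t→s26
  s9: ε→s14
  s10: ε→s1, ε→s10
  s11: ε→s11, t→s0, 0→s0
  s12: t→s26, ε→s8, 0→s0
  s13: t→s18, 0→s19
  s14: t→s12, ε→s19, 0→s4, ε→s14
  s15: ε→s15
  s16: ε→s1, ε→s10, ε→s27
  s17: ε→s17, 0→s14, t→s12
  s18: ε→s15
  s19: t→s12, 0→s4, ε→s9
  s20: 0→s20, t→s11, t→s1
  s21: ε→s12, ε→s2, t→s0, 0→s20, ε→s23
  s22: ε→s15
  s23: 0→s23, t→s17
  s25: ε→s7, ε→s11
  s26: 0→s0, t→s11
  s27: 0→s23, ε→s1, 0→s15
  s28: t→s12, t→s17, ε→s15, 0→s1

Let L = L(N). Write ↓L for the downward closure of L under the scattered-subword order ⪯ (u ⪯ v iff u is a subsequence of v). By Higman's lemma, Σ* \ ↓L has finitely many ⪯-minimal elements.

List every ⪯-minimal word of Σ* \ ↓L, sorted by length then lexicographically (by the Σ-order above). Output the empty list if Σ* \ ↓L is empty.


Antichain: [tt0, ttttt, t000tt].

|Q|=29, |F|=10, |δ|=68 (33 ε).
min D↑ (9 st, q0=0, F={5}): 0:0→0,t→1 1:0→2,t→3 2:0→4,t→3 3:0→5,t→6 4:0→7,t→3 5:0→5,t→5 6:0→5,t→8 7:0→7,t→8 8:0→5,t→5.
'tt0': N↓-sim [15, 14, 7, 2] end={s0,s15} ∉↓L; 3/3 deletions ∈↓L.
'ttttt': |S_i|=[15, 14, 7, 4, 3, 2] end={s0,s15} rej; 5/5 deletions ∈↓L.
't000tt': N↓-sim [15, 14, 13, 10, 6, 4, 2] end={s0,s15} — reject; 6/6 deletions ∈↓L.
3 obstructions.


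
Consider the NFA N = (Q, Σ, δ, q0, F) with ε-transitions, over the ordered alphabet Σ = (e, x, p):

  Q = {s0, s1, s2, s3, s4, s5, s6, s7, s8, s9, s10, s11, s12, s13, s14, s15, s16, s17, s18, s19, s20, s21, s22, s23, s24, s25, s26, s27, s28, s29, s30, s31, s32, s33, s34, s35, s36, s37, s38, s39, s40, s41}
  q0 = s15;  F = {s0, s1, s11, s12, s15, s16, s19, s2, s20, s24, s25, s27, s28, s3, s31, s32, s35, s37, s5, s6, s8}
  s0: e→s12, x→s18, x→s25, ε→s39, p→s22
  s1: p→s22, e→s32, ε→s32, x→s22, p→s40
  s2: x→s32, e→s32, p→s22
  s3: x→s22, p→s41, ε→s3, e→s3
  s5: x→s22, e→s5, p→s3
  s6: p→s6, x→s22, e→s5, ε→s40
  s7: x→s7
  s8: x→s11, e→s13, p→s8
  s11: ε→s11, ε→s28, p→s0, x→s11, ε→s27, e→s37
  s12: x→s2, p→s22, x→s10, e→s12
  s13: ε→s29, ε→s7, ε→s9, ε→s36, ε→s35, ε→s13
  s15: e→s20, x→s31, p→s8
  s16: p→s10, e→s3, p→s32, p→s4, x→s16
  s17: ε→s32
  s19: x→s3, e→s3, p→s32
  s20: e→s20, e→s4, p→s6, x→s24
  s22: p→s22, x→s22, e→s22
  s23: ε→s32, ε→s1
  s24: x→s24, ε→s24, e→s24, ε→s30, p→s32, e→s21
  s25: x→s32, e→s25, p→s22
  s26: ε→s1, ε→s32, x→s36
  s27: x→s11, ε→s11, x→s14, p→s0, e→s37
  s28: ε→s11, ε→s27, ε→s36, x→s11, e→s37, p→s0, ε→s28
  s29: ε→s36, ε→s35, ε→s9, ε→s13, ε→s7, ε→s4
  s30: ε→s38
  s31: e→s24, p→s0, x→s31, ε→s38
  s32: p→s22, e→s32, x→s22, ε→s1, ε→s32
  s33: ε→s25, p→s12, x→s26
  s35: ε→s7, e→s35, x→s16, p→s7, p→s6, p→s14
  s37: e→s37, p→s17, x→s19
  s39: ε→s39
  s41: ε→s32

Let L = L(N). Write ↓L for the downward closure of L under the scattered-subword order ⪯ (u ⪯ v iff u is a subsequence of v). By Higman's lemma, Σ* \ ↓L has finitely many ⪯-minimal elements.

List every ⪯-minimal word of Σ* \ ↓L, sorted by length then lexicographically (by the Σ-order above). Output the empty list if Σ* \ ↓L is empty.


|Q|=42, |F|=21, |δ|=119 (39 ε).
min D↑ (19 st, q0=0, F={11}): 0:e→1,x→2,p→3 1:e→1,x→4,p→5 2:e→4,x→2,p→6 3:e→7,x→8,p→3 4:e→4,x→4,p→9 5:e→10,x→11,p→5 6:e→12,x→13,p→11 7:e→7,x→14,p→5 8:e→15,x→8,p→6 9:e→9,x→11,p→11 10:e→10,x→11,p→16 11:e→11,x→11,p→11 12:e→12,x→17,p→11 13:e→13,x→9,p→11 14:e→16,x→14,p→9 15:e→15,x→18,p→9 16:e→16,x→11,p→9 17:e→9,x→9,p→11 18:e→16,x→16,p→9.
'epx': |S_i|=[38, 29, 13, 2] end={s22,s7} ∉↓L; 3/3 del acc.
'xpp': |S_i|=[38, 29, 14, 2] end={s22,s40} rej; 3/3 single-dels accept.
'xpxxx': run [38, 29, 14, 8, 4, 1] end={s22} ∉↓L; 5/5 del acc.
'pexex': |S_i|=[38, 31, 24, 12, 6, 1] end={s22} ∉↓L; 5/5 del acc.
'epeppp': |S_i|=[38, 29, 13, 7, 6, 5, 2] end={s22,s40} ∉↓L; 6/6 single-dels accept.
'pxexxx': |S_i|=[38, 31, 24, 13, 9, 6, 1] end={s22} ∉↓L; 6/6 del acc.
6 words, ⪯-incomp.

min(Σ*\↓L) = [epx, xpp, xpxxx, pexex, epeppp, pxexxx].


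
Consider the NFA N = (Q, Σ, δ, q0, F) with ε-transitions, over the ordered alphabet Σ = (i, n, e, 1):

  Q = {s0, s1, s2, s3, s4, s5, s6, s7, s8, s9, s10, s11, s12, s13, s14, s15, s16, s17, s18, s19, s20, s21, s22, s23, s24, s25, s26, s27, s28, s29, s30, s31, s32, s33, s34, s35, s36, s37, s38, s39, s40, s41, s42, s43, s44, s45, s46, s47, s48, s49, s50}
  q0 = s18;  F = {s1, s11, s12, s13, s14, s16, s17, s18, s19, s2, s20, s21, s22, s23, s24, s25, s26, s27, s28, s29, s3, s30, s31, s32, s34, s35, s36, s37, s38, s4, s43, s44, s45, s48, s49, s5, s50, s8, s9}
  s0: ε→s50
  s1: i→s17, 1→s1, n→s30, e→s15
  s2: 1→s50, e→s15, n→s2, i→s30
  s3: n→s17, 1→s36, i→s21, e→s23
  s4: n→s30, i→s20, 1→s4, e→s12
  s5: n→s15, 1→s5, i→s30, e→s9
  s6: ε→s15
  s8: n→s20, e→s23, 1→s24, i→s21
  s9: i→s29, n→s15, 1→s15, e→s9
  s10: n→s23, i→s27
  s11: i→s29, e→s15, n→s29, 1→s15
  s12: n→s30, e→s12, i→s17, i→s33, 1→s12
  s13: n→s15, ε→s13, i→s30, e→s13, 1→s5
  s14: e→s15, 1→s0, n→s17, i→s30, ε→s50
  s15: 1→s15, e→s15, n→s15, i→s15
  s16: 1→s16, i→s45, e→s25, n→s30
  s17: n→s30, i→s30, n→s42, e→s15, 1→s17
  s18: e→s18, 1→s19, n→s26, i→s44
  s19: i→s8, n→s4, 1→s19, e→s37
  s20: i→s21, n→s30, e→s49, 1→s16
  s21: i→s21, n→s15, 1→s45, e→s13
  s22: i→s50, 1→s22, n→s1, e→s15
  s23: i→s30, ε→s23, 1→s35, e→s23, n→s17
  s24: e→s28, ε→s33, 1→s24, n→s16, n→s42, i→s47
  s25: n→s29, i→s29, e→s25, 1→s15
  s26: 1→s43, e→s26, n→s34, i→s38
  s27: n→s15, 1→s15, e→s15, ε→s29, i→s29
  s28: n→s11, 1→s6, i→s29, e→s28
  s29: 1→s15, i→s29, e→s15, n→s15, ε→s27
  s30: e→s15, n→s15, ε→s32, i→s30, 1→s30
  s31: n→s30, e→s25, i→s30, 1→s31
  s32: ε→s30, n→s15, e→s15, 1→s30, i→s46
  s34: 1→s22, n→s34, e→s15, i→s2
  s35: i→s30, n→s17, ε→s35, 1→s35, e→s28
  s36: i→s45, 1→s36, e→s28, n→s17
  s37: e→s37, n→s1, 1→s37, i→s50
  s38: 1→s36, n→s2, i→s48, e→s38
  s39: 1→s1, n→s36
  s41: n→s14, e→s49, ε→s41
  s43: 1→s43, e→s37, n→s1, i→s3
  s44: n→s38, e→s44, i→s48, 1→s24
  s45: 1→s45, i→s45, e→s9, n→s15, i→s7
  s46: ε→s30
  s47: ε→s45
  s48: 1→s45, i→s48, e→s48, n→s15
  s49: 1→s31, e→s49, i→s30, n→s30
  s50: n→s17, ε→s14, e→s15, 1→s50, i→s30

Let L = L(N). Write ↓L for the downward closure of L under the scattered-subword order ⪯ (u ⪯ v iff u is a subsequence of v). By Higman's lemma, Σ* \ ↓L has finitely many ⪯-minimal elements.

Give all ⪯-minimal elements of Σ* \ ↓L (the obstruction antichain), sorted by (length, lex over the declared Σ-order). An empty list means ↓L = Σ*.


|Q|=51, |F|=39, |δ|=185 (15 ε).
min D↑ (37 st, q0=0, F={12}): 0:i→1,n→2,e→0,1→3 1:i→4,n→5,e→1,1→6 2:i→5,n→7,e→2,1→8 3:i→9,n→10,e→11,1→3 4:i→4,n→12,e→4,1→13 5:i→4,n→14,e→5,1→15 6:i→13,n→16,e→17,1→6 7:i→14,n→7,e→12,1→18 8:i→19,n→20,e→11,1→8 9:i→21,n→22,e→23,1→6 10:i→22,n→24,e→25,1→10 11:i→26,n→20,e→11,1→11 12:i→12,n→12,e→12,1→12 13:i→13,n→12,e→27,1→13 14:i→24,n→14,e→12,1→26 15:i→13,n→28,e→17,1→15 16:i→13,n→24,e→29,1→16 17:i→30,n→31,e→17,1→12 18:i→26,n→20,e→12,1→18 19:i→21,n→28,e→23,1→15 20:i→28,n→24,e→12,1→20 21:i→21,n→12,e→32,1→13 22:i→21,n→24,e→33,1→16 23:i→24,n→28,e→23,1→34 24:i→24,n→12,e→12,1→24 25:i→28,n→24,e→25,1→25 26:i→24,n→28,e→12,1→26 27:i→30,n→12,e→27,1→12 28:i→24,n→24,e→12,1→28 29:i→30,n→30,e→29,1→12 30:i→30,n→12,e→12,1→12 31:i→30,n→30,e→12,1→12 32:i→24,n→12,e→32,1→35 33:i→24,n→24,e→33,1→36 34:i→24,n→28,e→17,1→34 35:i→24,n→12,e→27,1→35 36:i→24,n→24,e→29,1→36 [Hopcroft].
'iin': run [47, 37, 14, 1] end={s15} ∉↓L; 3/3 deletions ∈↓L.
'nne': |S_i|=[47, 41, 16, 1] end={s15} ∉↓L; 3/3 single-dels accept.
'i1e1': N↓-sim [47, 37, 26, 8, 2] end={s15,s6} rej; 4/4 single-dels accept.
'1nnn': |S_i|=[47, 40, 24, 7, 1] end={s15} rej; 4/4 single-dels accept.
'1eie': run [47, 40, 26, 12, 1] end={s15} rej; 4/4 deletions ∈↓L.
'1ene': N↓-sim [47, 40, 26, 10, 1] end={s15} — reject; 4/4 del acc.
6 words, ⪯-incomp.

A = [iin, nne, i1e1, 1nnn, 1eie, 1ene].
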